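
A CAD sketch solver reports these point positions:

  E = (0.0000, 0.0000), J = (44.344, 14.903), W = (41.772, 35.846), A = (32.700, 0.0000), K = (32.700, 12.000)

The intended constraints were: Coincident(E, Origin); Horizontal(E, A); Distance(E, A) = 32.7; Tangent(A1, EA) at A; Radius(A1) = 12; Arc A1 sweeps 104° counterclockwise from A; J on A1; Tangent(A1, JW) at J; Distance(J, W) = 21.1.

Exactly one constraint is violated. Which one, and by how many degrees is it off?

Tangent(A1, JW) at J — off by 7.00°.

E = (0.00, 0.00) ✓; E.y = 0.00, A.y = 0.00 ✓; |EA| = 32.70 ✓; ∠(KA, AE) = 90.00° ✓; |KA| = 12.00 ✓; bearing(K→J) − bearing(K→A) = 104.0° ✓; |KJ| = 12.00 ✓; ∠(KJ, JW) = 97.00° ✗; |JW| = 21.10 ✓.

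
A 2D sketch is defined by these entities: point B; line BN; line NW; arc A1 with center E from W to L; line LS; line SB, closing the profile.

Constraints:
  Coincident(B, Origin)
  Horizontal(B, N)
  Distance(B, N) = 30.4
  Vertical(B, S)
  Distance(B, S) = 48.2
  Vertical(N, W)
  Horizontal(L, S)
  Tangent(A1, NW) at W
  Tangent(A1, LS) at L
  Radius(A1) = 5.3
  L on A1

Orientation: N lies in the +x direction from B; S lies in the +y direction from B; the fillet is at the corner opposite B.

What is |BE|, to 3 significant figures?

49.7

BS is vertical with |BS| = 48.2 and S on the +y side, so S = (0.00, 48.2). The virtual corner opposite B is at (30.4, 48.2). The tangent condition forces EW to be normal to NW and A1 meets LS tangentially, so EL is at right angles to LS, with radius 5.3, so the center E sits 5.3 in from both sides at E = (25.1, 42.9). Then |BE| = |E − B| = 49.7.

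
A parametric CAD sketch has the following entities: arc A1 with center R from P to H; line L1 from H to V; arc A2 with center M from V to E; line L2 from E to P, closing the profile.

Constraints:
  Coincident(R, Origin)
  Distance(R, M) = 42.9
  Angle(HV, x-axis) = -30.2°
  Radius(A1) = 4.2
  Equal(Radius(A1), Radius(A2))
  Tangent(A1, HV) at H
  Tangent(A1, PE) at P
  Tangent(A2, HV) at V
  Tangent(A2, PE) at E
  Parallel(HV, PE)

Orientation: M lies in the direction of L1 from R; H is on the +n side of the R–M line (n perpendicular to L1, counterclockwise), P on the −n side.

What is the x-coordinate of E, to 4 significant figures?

34.96

The slot axis is L1's direction at -30.2°, so u = (cos -30.2°, sin -30.2°) = (0.8643, -0.5030) and n = (−sin -30.2°, cos -30.2°) = (0.5030, 0.8643). R is at the origin and M lies 42.9 along u from R, so M = 42.9·u = (37.08, -21.58). Tangency of A1 to both parallel lines with radius 4.2 puts H and P at R ± 4.2·n: H = (2.113, 3.630), P = (-2.113, -3.630). Equal radii place V and E the same way about M: V = M + 4.2·n = (39.19, -17.95), E = M − 4.2·n = (34.96, -25.21). So E.x = 34.96.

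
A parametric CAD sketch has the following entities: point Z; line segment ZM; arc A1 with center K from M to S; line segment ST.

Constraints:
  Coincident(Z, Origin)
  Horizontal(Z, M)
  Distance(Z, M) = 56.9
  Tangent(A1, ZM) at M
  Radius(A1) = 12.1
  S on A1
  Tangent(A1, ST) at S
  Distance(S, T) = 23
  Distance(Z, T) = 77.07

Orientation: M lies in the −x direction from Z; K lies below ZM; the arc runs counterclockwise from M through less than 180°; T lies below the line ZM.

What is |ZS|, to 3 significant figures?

70.1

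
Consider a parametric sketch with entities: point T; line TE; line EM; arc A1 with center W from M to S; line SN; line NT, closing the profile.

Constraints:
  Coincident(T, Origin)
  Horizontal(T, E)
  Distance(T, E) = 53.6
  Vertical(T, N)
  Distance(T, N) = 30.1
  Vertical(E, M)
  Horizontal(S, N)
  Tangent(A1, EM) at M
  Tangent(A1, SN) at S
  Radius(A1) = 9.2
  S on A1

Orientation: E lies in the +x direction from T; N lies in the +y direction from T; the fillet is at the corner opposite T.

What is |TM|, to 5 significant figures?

57.531

T is at the origin; T and E share the same y with |TE| = 53.6 and E on the +x side, so E = (53.600, 0.0000). TN is vertical with |TN| = 30.1 and N on the +y side, so N = (0.0000, 30.100). The virtual corner opposite T is at (53.600, 30.100). Since A1 is tangent to EM there, WM ⟂ EM and tangency of A1 to SN means the radius WS is perpendicular to SN, with radius 9.2, so the center W sits 9.2 in from both sides at W = (44.400, 20.900). That places the tangent points at M = (53.600, 20.900) on EM and S = (44.400, 30.100) on SN. Then |TM| = |M − T| = 57.531.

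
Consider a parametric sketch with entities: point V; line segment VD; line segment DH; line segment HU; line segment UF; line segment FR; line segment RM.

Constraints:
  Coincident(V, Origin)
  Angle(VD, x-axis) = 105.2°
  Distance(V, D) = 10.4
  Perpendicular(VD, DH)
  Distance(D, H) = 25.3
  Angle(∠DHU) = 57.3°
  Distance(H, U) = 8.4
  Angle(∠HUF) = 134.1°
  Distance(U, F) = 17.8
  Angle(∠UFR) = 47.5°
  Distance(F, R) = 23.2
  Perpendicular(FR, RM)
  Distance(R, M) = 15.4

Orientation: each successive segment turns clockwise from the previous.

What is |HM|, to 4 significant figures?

3.448

V is at the origin; VD runs at 105.2° with length 10.4, so D = (-2.727, 10.04). VD ⟂ DH, so DH runs at 15.20°; with |DH| = 25.3, H = (21.69, 16.67). ∠DHU = 57.3° gives HU at -107.5° from the x-axis; with |HU| = 8.4, U = (19.16, 8.658). ∠HUF = 134.1° gives UF at -153.4° from the x-axis; with |UF| = 17.8, F = (3.246, 0.6882). ∠UFR = 47.5° gives FR at 74.10° from the x-axis; with |FR| = 23.2, R = (9.602, 23.00). The perpendicularity gives RM at right angles to FR, so RM runs at -15.90°; with |RM| = 15.4, M = (24.41, 18.78). Then |HM| = |M − H| = 3.448.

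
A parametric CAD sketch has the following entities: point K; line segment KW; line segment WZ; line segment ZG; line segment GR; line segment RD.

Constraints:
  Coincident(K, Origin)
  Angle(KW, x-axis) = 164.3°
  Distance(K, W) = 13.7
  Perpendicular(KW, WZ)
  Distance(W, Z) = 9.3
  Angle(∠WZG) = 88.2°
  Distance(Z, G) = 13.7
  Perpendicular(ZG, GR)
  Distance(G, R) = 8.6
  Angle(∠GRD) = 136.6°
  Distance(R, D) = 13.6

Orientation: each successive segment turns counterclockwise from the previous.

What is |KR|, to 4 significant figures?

0.3895

K is at the origin; KW runs at 164.3° with length 13.7, so W = (-13.19, 3.707). KW ⟂ WZ, so WZ runs at -105.7°; with |WZ| = 9.3, Z = (-15.71, -5.246). ∠WZG = 88.2° gives ZG at -13.90° from the x-axis; with |ZG| = 13.7, G = (-2.407, -8.537). ZG ⟂ GR, so GR runs at 76.10°; with |GR| = 8.6, R = (-0.3407, -0.1888). Then |KR| = |R − K| = 0.3895.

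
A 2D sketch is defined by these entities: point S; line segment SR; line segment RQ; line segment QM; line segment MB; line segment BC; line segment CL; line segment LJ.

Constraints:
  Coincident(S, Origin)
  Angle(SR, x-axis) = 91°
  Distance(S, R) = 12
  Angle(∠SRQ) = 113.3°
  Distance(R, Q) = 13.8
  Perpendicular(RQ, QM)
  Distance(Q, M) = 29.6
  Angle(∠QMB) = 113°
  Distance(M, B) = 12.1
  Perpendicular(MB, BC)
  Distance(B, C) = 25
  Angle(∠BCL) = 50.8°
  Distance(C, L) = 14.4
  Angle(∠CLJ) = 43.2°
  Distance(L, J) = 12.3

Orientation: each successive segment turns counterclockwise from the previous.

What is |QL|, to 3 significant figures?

16.9

S is at the origin; SR runs at 91.0° with length 12.0, so R = (-0.209, 12.0). ∠SRQ = 113.3° gives RQ at 158° from the x-axis; with |RQ| = 13.8, Q = (-13.0, 17.2). RQ ⟂ QM, so QM runs at -112°; with |QM| = 29.6, M = (-24.2, -10.2). ∠QMB = 113.0° gives MB at -45.3° from the x-axis; with |MB| = 12.1, B = (-15.7, -18.8). MB is perpendicular to BC, so BC runs at 44.7°; with |BC| = 25.0, C = (2.07, -1.17). ∠BCL = 50.8° gives CL at 174° from the x-axis; with |CL| = 14.4, L = (-12.2, 0.363). Then |QL| = |L − Q| = 16.9.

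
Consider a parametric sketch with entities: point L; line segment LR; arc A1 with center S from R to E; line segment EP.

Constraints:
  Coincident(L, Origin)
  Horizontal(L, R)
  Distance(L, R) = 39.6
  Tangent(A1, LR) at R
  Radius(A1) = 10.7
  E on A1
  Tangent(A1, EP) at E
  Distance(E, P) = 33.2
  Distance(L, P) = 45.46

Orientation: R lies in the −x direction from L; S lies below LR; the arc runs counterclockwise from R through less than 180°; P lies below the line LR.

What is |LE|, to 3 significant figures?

50.2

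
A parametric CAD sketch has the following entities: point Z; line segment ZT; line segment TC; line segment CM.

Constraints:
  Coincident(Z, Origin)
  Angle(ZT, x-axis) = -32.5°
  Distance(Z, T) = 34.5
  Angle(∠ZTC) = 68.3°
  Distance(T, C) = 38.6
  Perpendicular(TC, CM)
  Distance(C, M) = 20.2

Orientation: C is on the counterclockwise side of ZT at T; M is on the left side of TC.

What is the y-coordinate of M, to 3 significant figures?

23.2

Z is at the origin; ZT runs at -32.5° with length 34.5, so T = 34.5·(cos -32.5°, sin -32.5°) = (29.1, -18.5). ∠ZTC = 68.3°, so TC runs at -32.5° + (180° − 68.3°) = 79.2° from the x-axis; with |TC| = 38.6, C = T + 38.6·(cos 79.2°, sin 79.2°) = (36.3, 19.4). TC ⟂ CM; with |CM| = 20.2 on the left of TC, M = C + 20.2·(-0.982, 0.187) = (16.5, 23.2). So M.y = 23.2.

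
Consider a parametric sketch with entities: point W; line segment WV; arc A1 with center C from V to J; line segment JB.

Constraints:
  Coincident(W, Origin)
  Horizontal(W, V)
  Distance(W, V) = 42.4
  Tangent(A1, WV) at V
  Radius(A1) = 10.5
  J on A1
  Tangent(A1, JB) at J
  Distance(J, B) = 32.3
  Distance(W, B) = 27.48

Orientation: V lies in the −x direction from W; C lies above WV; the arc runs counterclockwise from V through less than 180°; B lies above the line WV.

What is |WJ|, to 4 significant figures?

35.34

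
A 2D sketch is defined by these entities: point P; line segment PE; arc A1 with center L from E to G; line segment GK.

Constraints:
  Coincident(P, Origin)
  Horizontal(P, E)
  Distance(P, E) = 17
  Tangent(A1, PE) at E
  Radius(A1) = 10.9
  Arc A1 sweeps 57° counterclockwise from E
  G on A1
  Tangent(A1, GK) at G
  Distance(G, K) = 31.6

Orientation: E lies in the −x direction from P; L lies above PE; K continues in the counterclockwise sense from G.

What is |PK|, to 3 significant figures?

32.8

On A1, E sits at bearing -90° from L; a 57° counterclockwise sweep puts G at bearing -33°, so G = L + 10.9·(cos -33°, sin -33°) = (-7.86, 4.96). The tangent condition forces LG to be normal to GK, so GK runs along (−sin -33°, cos -33°); with |GK| = 31.6, K = (9.35, 31.5). Then |PK| = |K − P| = 32.8.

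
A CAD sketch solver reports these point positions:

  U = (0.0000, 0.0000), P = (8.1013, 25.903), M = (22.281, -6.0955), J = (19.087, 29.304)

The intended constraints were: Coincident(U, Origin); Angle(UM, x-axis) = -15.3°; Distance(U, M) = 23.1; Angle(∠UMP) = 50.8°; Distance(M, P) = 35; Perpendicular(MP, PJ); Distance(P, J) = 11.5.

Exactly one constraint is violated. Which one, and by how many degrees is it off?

Perpendicular(MP, PJ) — off by 6.70°.

U = (0.00, 0.00) ✓; UM at -15.30° ✓; |UM| = 23.10 ✓; ∠UMP = 50.80° ✓; |MP| = 35.00 ✓; ∠(MP, PJ) = 96.70° ✗; |PJ| = 11.50 ✓.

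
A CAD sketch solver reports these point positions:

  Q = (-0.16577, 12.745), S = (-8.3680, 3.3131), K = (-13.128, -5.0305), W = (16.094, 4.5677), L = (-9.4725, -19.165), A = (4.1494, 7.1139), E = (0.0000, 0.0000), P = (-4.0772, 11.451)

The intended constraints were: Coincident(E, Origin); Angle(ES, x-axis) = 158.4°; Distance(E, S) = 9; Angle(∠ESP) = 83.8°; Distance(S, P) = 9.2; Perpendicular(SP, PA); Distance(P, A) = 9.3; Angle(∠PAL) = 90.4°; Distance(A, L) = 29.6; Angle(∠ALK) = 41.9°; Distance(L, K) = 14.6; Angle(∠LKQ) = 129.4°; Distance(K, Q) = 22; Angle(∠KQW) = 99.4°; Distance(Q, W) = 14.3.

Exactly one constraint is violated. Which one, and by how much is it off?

Distance(Q, W) = 14.3 — off by 3.90.

E = (0.00, 0.00) ✓; ES at 158.4° ✓; |ES| = 9.000 ✓; ∠ESP = 83.80° ✓; |SP| = 9.200 ✓; ∠(SP, PA) = 90.00° ✓; |PA| = 9.300 ✓; ∠PAL = 90.40° ✓; |AL| = 29.60 ✓; ∠ALK = 41.90° ✓; |LK| = 14.60 ✓; ∠LKQ = 129.4° ✓; |KQ| = 22.00 ✓; ∠KQW = 99.40° ✓; |QW| = 18.20 ✗.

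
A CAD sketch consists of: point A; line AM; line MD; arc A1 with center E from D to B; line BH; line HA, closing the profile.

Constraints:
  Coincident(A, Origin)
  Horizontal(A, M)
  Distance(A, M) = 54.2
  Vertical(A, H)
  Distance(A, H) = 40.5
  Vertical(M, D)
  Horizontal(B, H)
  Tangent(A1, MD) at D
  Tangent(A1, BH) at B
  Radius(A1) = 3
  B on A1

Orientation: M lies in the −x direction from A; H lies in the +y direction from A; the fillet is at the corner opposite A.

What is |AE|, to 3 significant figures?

63.5

A is at the origin; AM is horizontal with |AM| = 54.2 and M on the −x side, so M = (-54.2, 0.00). A and H share the same x with |AH| = 40.5 and H on the +y side, so H = (0.00, 40.5). The virtual corner opposite A is at (-54.2, 40.5). A1 meets MD tangentially, so ED is at right angles to MD and tangency of A1 to BH means the radius EB is perpendicular to BH, with radius 3.0, so the center E sits 3.0 in from both sides at E = (-51.2, 37.5). Then |AE| = |E − A| = 63.5.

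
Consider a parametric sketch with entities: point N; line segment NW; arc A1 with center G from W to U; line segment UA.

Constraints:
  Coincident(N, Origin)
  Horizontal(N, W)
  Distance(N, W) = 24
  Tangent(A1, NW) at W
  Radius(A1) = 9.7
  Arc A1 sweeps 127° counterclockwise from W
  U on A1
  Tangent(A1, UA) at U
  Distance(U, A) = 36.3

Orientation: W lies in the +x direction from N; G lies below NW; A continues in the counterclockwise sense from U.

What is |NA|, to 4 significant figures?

58.60

N is at the origin; N and W share the same y with |NW| = 24.0 and W on the +x side, so W = (24.00, 0.000). Since A1 is tangent to NW there, GW ⟂ NW, so G = W + (0, -9.7) = (24.00, -9.700). On A1, W sits at bearing 90° from G; a 127° counterclockwise sweep puts U at bearing 217°, so U = G + 9.7·(cos 217°, sin 217°) = (16.25, -15.54). The tangent condition forces GU to be normal to UA, so UA runs along (−sin 217°, cos 217°); with |UA| = 36.3, A = (38.10, -44.53). Then |NA| = |A − N| = 58.60.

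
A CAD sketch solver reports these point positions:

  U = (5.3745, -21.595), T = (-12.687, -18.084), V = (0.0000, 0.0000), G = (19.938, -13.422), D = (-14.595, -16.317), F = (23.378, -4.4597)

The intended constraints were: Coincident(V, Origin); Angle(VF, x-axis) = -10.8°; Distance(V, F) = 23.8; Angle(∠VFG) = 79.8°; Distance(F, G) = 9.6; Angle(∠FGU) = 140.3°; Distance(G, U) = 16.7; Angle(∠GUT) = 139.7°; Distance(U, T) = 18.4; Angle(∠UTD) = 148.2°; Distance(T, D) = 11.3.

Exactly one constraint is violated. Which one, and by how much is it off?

Distance(T, D) = 11.3 — off by 8.70.

V = (0.00, 0.00) ✓; VF at -10.80° ✓; |VF| = 23.80 ✓; ∠VFG = 79.80° ✓; |FG| = 9.600 ✓; ∠FGU = 140.3° ✓; |GU| = 16.70 ✓; ∠GUT = 139.7° ✓; |UT| = 18.40 ✓; ∠UTD = 148.2° ✓; |TD| = 2.601 ✗.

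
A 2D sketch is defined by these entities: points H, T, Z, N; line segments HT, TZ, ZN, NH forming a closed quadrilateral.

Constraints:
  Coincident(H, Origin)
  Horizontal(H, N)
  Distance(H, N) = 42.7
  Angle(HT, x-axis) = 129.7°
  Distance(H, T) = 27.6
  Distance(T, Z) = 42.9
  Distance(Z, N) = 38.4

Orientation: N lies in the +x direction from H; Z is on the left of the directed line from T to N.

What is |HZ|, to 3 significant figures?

40.8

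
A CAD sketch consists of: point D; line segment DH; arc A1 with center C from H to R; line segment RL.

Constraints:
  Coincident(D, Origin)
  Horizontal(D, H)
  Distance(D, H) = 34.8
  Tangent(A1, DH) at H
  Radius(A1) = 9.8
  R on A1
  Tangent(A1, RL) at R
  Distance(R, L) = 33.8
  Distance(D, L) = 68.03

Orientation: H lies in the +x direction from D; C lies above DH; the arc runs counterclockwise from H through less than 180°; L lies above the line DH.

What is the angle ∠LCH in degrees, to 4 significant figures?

140.8°

D is at the origin; DH is horizontal with |DH| = 34.8 and H on the +x side, so H = (34.80, 0.000). Tangency of A1 to DH means the radius CH is perpendicular to DH, so C = H + (0, 9.8) = (34.80, 9.800). Since CR ⟂ RL (tangency), |CL| = √(9.8² + 33.8²) = 35.19 regardless of where R sits on A1. So L lies on both circle(D, 68.03) and circle(C, 35.19); the above-DH intersection is L = (57.04, 37.07). R is the foot of the tangent from L: R = (43.82, 5.966).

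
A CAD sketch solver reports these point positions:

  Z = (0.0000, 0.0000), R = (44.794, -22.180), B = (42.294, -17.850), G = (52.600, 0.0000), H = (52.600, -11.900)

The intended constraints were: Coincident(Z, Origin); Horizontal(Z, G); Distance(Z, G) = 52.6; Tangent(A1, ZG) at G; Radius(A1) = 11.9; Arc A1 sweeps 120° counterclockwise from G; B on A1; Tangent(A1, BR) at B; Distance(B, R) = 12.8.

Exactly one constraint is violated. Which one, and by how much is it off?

Distance(B, R) = 12.8 — off by 7.80.

Z = (0.00, 0.00) ✓; Z.y = 0.00, G.y = 0.00 ✓; |ZG| = 52.60 ✓; ∠(HG, GZ) = 90.00° ✓; |HG| = 11.90 ✓; bearing(H→B) − bearing(H→G) = 120.0° ✓; |HB| = 11.90 ✓; ∠(HB, BR) = 90.00° ✓; |BR| = 5.000 ✗.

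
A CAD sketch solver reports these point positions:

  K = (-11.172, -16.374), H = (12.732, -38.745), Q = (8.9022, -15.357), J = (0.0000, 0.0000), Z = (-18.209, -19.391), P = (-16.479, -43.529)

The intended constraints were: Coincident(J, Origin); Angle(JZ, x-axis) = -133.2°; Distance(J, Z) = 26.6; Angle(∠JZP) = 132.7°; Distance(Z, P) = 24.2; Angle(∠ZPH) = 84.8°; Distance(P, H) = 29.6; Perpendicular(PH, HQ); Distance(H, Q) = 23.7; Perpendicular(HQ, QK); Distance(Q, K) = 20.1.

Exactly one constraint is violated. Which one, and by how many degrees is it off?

Perpendicular(HQ, QK) — off by 6.40°.

J = (0.00, 0.00) ✓; JZ at -133.2° ✓; |JZ| = 26.60 ✓; ∠JZP = 132.7° ✓; |ZP| = 24.20 ✓; ∠ZPH = 84.80° ✓; |PH| = 29.60 ✓; ∠(PH, HQ) = 90.00° ✓; |HQ| = 23.70 ✓; ∠(HQ, QK) = 83.60° ✗; |QK| = 20.10 ✓.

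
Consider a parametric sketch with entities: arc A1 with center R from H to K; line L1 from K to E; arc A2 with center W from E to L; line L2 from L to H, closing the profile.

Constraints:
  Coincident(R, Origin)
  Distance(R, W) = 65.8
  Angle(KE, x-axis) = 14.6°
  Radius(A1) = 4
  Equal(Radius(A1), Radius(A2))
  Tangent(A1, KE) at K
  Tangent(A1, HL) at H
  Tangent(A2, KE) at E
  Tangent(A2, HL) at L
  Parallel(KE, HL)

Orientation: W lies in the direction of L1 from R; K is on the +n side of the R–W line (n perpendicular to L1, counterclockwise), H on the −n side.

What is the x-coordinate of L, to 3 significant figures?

64.7

The slot axis is L1's direction at 14.6°, so u = (cos 14.6°, sin 14.6°) = (0.968, 0.252) and n = (−sin 14.6°, cos 14.6°) = (-0.252, 0.968). R is at the origin and W lies 65.8 along u from R, so W = 65.8·u = (63.7, 16.6). Tangency of A1 to both parallel lines with radius 4.0 puts K and H at R ± 4.0·n: K = (-1.01, 3.87), H = (1.01, -3.87). Equal radii place E and L the same way about W: E = W + 4.0·n = (62.7, 20.5), L = W − 4.0·n = (64.7, 12.7). So L.x = 64.7.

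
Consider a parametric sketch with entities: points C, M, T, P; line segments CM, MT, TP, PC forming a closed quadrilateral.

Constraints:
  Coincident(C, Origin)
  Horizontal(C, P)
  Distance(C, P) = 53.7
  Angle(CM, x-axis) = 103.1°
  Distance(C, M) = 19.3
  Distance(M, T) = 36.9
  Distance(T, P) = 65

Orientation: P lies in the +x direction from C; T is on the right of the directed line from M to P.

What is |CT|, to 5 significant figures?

19.890

Checks: |MT| = 36.90 ✓; |TP| = 65.00 ✓.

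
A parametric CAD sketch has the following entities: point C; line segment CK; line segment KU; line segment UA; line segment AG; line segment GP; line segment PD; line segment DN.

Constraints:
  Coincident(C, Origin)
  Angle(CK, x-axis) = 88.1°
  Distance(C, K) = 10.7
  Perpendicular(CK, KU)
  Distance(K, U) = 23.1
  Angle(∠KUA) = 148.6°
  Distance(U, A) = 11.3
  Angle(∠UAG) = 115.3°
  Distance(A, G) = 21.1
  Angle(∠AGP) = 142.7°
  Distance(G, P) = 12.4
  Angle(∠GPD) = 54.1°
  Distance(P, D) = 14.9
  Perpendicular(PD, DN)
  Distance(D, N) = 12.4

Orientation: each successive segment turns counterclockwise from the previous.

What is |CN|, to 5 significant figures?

32.463

C is at the origin; CK runs at 88.1° with length 10.7, so K = (0.35476, 10.694). CK ⟂ KU, so KU runs at 178.10°; with |KU| = 23.1, U = (-22.733, 11.460). ∠KUA = 148.6° gives UA at -150.50° from the x-axis; with |UA| = 11.3, A = (-32.568, 5.8956). ∠UAG = 115.3° gives AG at -85.800° from the x-axis; with |AG| = 21.1, G = (-31.022, -15.148). ∠AGP = 142.7° gives GP at -48.500° from the x-axis; with |GP| = 12.4, P = (-22.806, -24.435). ∠GPD = 54.1° gives PD at 77.400° from the x-axis; with |PD| = 14.9, D = (-19.555, -9.8936). PD is perpendicular to DN, so DN runs at 167.40°; with |DN| = 12.4, N = (-31.657, -7.1886). Then |CN| = |N − C| = 32.463.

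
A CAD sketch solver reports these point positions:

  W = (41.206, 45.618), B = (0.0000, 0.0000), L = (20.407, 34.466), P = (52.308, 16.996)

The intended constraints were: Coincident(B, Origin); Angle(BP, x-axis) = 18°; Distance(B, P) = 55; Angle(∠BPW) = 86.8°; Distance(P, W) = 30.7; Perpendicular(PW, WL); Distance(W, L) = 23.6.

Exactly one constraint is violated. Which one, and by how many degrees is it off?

Perpendicular(PW, WL) — off by 7.00°.

B = (0.00, 0.00) ✓; BP at 18.00° ✓; |BP| = 55.00 ✓; ∠BPW = 86.80° ✓; |PW| = 30.70 ✓; ∠(PW, WL) = 97.00° ✗; |WL| = 23.60 ✓.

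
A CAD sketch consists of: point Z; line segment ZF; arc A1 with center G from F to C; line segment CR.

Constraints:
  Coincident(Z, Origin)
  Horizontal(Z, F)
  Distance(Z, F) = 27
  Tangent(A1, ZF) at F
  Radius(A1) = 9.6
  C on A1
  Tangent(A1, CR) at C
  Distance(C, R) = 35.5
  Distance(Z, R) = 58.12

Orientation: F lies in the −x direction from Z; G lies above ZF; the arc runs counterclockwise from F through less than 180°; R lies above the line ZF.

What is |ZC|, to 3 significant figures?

23.7

Checks: Z = (0.00, 0.00) ✓; |GF| = 9.600 ✓; |GC| = 9.600 ✓; ∠(GC, CR) = 90.00° ✓; |CR| = 35.50 ✓; |ZR| = 58.12 ✓.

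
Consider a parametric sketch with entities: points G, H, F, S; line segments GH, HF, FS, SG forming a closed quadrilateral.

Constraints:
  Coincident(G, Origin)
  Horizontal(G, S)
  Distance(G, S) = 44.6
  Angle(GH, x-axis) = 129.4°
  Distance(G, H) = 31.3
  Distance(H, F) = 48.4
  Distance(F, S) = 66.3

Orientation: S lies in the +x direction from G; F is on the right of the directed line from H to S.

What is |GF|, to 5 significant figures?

29.610

G is at the origin; GS is horizontal with |GS| = 44.6 and S in +x, so S = (44.6, 0). GH runs at 129.4° with |GH| = 31.3, so H = (-19.867, 24.187). F is determined by |HF| = 48.4 and |FS| = 66.3 together: it lies at the intersection of circle(H, 48.4) and circle(S, 66.3). With |HS| = 68.855, the foot of the radical line on HS is 19.518 from H and the perpendicular offset is √(48.4² − 19.518²) = 44.290. Taking the right-of-HS solution: F = (-17.150, -24.137).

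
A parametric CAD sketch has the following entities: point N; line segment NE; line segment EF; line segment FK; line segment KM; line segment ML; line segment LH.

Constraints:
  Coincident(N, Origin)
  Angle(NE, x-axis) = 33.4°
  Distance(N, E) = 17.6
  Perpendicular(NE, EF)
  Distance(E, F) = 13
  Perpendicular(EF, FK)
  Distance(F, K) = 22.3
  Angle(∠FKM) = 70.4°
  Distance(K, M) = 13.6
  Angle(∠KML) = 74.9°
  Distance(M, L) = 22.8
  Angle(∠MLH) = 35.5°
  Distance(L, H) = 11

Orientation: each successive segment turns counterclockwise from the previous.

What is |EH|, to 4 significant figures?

16.65

N is at the origin; NE runs at 33.4° with length 17.6, so E = (14.69, 9.688). NE ⟂ EF, so EF runs at 123.4°; with |EF| = 13.0, F = (7.537, 20.54). The perpendicularity gives FK at right angles to EF, so FK runs at -146.6°; with |FK| = 22.3, K = (-11.08, 8.266). ∠FKM = 70.4° gives KM at -37.00° from the x-axis; with |KM| = 13.6, M = (-0.2186, 0.08108). ∠KML = 74.9° gives ML at 68.10° from the x-axis; with |ML| = 22.8, L = (8.286, 21.24). ∠MLH = 35.5° gives LH at -147.4° from the x-axis; with |LH| = 11.0, H = (-0.9814, 15.31). Then |EH| = |H − E| = 16.65.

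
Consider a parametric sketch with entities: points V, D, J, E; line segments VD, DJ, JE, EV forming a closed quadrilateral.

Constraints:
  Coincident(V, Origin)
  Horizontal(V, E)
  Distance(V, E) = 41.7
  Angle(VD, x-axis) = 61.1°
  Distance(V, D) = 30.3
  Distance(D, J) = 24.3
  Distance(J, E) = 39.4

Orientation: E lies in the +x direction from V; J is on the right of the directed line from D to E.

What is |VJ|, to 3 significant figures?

6.01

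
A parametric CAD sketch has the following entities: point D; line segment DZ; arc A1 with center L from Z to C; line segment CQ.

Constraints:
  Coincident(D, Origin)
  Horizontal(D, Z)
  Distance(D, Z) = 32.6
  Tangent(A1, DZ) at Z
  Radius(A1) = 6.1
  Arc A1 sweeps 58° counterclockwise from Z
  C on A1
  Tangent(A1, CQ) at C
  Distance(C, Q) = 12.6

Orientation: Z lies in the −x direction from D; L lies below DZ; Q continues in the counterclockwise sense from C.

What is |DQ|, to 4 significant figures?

46.47

On A1, Z sits at bearing 90° from L; a 58° counterclockwise sweep puts C at bearing 148°, so C = L + 6.1·(cos 148°, sin 148°) = (-37.77, -2.867). Since A1 is tangent to CQ there, LC ⟂ CQ, so CQ runs along (−sin 148°, cos 148°); with |CQ| = 12.6, Q = (-44.45, -13.55). Then |DQ| = |Q − D| = 46.47.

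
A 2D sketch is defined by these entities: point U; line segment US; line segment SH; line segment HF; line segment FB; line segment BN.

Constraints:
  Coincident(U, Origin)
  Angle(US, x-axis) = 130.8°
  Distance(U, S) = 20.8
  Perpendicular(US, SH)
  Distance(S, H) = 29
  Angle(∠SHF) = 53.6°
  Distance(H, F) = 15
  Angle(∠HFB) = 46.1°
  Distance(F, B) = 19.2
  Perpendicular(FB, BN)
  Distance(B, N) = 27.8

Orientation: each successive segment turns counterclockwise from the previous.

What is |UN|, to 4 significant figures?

54.82

U is at the origin; US runs at 130.8° with length 20.8, so S = (-13.59, 15.75). US ⟂ SH, so SH runs at -139.2°; with |SH| = 29.0, H = (-35.54, -3.204). ∠SHF = 53.6° gives HF at -12.80° from the x-axis; with |HF| = 15.0, F = (-20.92, -6.527). ∠HFB = 46.1° gives FB at 121.1° from the x-axis; with |FB| = 19.2, B = (-30.83, 9.913). FB is perpendicular to BN, so BN runs at -148.9°; with |BN| = 27.8, N = (-54.64, -4.446). Then |UN| = |N − U| = 54.82.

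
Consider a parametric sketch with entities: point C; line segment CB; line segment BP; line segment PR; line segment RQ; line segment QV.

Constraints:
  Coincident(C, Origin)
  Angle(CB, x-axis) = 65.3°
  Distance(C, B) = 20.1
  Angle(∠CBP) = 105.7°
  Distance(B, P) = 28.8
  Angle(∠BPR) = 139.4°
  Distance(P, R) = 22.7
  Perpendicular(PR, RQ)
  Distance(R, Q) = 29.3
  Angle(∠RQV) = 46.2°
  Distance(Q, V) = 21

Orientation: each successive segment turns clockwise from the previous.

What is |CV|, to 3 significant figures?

30.5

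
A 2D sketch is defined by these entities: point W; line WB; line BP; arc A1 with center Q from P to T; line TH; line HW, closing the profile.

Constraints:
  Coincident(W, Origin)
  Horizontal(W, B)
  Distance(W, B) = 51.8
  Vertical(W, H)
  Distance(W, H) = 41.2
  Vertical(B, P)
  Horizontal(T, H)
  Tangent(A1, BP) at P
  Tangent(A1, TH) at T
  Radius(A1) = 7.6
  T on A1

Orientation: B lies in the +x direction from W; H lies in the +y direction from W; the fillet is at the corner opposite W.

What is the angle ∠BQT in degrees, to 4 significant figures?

167.3°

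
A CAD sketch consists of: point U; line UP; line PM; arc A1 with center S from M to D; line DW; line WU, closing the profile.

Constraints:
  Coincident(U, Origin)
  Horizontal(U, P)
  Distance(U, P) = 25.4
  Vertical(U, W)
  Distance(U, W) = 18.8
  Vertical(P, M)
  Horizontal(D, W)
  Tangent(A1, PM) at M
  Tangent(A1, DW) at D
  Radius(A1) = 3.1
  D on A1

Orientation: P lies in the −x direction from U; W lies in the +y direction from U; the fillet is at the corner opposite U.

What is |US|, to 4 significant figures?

27.27

U is at the origin; U and P share the same y with |UP| = 25.4 and P on the −x side, so P = (-25.40, 0.000). U and W share the same x with |UW| = 18.8 and W on the +y side, so W = (0.000, 18.80). The virtual corner opposite U is at (-25.40, 18.80). Since A1 is tangent to PM there, SM ⟂ PM and A1 meets DW tangentially, so SD is at right angles to DW, with radius 3.1, so the center S sits 3.1 in from both sides at S = (-22.30, 15.70). Then |US| = |S − U| = 27.27.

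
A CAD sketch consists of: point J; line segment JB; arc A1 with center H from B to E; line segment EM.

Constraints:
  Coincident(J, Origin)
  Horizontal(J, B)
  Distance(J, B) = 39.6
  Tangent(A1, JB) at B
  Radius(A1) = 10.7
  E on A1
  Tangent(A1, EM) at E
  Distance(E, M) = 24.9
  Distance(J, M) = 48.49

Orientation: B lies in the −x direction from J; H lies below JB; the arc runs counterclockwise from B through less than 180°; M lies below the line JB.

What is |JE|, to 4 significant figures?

50.92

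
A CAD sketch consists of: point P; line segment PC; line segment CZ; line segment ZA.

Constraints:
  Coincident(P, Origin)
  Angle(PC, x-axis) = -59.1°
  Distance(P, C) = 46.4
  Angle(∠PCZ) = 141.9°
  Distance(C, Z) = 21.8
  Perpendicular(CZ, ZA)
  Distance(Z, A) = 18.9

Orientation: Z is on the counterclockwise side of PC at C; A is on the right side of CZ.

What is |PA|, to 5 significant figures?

75.231

P is at the origin; PC runs at -59.1° with length 46.4, so C = 46.4·(cos -59.1°, sin -59.1°) = (23.828, -39.814). ∠PCZ = 141.9°, so CZ runs at -59.1° + (180° − 141.9°) = -21.000° from the x-axis; with |CZ| = 21.8, Z = C + 21.8·(cos -21.000°, sin -21.000°) = (44.180, -47.627). The perpendicularity gives ZA at right angles to CZ; with |ZA| = 18.9 on the right of CZ, A = Z + 18.9·(-0.35837, -0.93358) = (37.407, -65.271). Then |PA| = |A − P| = 75.231.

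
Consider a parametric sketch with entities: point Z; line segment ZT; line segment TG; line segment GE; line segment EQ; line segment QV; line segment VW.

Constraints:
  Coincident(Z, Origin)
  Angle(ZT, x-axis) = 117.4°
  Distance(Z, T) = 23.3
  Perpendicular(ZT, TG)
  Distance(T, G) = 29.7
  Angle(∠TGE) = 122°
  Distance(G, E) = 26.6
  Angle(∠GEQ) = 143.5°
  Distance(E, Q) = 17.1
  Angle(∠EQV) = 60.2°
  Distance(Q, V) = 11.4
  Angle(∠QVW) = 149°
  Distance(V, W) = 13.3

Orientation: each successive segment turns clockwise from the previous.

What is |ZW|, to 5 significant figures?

27.567

∠EQV = 60.2° gives QV at 173.10° from the x-axis; with |QV| = 11.4, V = (33.878, 6.4308). ∠QVW = 149.0° gives VW at 142.10° from the x-axis; with |VW| = 13.3, W = (23.383, 14.601). Then |ZW| = |W − Z| = 27.567.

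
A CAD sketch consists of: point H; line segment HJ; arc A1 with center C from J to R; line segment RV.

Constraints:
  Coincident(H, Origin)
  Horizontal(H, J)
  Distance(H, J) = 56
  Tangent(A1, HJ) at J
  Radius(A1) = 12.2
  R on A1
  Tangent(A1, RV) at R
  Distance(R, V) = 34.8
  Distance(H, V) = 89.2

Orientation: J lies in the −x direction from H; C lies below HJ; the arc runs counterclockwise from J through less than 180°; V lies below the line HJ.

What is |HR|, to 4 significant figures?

67.94

Checks: |CJ| = 12.20 ✓; |CR| = 12.20 ✓; ∠(CR, RV) = 90.00° ✓; |RV| = 34.80 ✓; |HV| = 89.20 ✓.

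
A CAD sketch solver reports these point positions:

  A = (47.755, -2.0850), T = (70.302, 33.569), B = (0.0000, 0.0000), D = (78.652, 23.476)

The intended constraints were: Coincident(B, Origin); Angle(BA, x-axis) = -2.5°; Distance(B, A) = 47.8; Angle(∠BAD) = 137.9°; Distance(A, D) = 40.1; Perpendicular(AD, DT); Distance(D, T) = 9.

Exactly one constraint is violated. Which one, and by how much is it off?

Distance(D, T) = 9 — off by 4.10.

B = (0.00, 0.00) ✓; BA at -2.500° ✓; |BA| = 47.80 ✓; ∠BAD = 137.9° ✓; |AD| = 40.10 ✓; ∠(AD, DT) = 90.00° ✓; |DT| = 13.10 ✗.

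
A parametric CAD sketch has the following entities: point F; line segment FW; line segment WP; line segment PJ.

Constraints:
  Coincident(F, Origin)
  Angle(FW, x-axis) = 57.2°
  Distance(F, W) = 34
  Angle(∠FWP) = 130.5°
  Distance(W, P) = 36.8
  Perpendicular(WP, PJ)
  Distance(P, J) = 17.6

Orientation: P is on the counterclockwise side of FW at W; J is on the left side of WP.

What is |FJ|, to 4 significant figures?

59.46

F is at the origin; FW runs at 57.2° with length 34.0, so W = 34.0·(cos 57.2°, sin 57.2°) = (18.42, 28.58). ∠FWP = 130.5°, so WP runs at 57.2° + (180° − 130.5°) = 106.7° from the x-axis; with |WP| = 36.8, P = W + 36.8·(cos 106.7°, sin 106.7°) = (7.843, 63.83). WP ⟂ PJ; with |PJ| = 17.6 on the left of WP, J = P + 17.6·(-0.9578, -0.2874) = (-9.014, 58.77). Then |FJ| = |J − F| = 59.46.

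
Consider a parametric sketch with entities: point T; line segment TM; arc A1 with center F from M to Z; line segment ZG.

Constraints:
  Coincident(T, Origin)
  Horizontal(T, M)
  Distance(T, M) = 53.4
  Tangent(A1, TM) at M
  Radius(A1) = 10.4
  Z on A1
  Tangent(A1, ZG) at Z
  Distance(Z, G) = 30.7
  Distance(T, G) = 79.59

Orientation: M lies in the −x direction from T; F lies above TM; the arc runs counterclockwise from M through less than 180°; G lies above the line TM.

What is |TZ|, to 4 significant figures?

50.01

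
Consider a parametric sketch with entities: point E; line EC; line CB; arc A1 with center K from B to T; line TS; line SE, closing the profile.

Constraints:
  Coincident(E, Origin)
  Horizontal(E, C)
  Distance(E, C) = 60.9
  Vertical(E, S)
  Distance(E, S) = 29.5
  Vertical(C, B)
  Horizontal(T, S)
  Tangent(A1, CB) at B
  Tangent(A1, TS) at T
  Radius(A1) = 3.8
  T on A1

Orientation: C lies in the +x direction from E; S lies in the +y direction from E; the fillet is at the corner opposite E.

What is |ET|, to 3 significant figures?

64.3

E is at the origin; EC is horizontal with |EC| = 60.9 and C on the +x side, so C = (60.9, 0.00). ES is vertical with |ES| = 29.5 and S on the +y side, so S = (0.00, 29.5). The virtual corner opposite E is at (60.9, 29.5). A1 meets CB tangentially, so KB is at right angles to CB and A1 meets TS tangentially, so KT is at right angles to TS, with radius 3.8, so the center K sits 3.8 in from both sides at K = (57.1, 25.7). That places the tangent points at B = (60.9, 25.7) on CB and T = (57.1, 29.5) on TS. Then |ET| = |T − E| = 64.3.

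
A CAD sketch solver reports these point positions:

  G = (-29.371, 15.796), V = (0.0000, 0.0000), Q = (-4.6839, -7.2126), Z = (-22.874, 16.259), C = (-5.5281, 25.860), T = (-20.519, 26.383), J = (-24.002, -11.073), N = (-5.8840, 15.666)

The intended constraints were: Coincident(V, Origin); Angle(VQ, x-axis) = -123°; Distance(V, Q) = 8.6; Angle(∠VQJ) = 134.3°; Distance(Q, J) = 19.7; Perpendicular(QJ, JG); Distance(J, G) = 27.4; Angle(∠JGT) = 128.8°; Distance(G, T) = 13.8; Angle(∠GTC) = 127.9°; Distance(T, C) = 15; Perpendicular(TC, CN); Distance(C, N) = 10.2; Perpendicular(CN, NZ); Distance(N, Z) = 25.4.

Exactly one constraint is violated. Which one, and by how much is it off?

Distance(N, Z) = 25.4 — off by 8.40.

V = (0.00, 0.00) ✓; VQ at -123.0° ✓; |VQ| = 8.600 ✓; ∠VQJ = 134.3° ✓; |QJ| = 19.70 ✓; ∠(QJ, JG) = 90.00° ✓; |JG| = 27.40 ✓; ∠JGT = 128.8° ✓; |GT| = 13.80 ✓; ∠GTC = 127.9° ✓; |TC| = 15.00 ✓; ∠(TC, CN) = 90.00° ✓; |CN| = 10.20 ✓; ∠(CN, NZ) = 90.00° ✓; |NZ| = 17.00 ✗.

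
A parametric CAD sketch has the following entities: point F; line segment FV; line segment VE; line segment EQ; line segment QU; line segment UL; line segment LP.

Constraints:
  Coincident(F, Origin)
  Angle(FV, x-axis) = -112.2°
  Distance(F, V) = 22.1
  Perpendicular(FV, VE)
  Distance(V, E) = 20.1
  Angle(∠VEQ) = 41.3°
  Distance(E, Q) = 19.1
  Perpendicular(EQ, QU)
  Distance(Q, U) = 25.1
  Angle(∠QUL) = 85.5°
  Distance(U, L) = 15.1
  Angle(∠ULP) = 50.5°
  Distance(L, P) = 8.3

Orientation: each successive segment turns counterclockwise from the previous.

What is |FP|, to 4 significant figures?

29.12

F is at the origin; FV runs at -112.2° with length 22.1, so V = (-8.350, -20.46). The perpendicularity gives VE at right angles to FV, so VE runs at -22.20°; with |VE| = 20.1, E = (10.26, -28.06). ∠VEQ = 41.3° gives EQ at 116.5° from the x-axis; with |EQ| = 19.1, Q = (1.737, -10.96). EQ is perpendicular to QU, so QU runs at -153.5°; with |QU| = 25.1, U = (-20.73, -22.16). ∠QUL = 85.5° gives UL at -59.00° from the x-axis; with |UL| = 15.1, L = (-12.95, -35.11). ∠ULP = 50.5° gives LP at 70.50° from the x-axis; with |LP| = 8.3, P = (-10.18, -27.28). Then |FP| = |P − F| = 29.12.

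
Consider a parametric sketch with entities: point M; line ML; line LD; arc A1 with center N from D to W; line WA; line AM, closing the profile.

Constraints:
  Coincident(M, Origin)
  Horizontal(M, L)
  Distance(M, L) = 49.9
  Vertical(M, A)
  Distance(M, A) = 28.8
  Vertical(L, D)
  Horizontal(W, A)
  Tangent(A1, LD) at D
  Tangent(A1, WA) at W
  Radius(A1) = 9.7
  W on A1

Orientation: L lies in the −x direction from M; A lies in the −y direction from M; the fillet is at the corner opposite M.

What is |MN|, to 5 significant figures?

44.507

M is at the origin; M and L share the same y with |ML| = 49.9 and L on the −x side, so L = (-49.900, 0.0000). MA is vertical with |MA| = 28.8 and A on the −y side, so A = (0.0000, -28.800). The virtual corner opposite M is at (-49.900, -28.800). Since A1 is tangent to LD there, ND ⟂ LD and since A1 is tangent to WA there, NW ⟂ WA, with radius 9.7, so the center N sits 9.7 in from both sides at N = (-40.200, -19.100). Then |MN| = |N − M| = 44.507.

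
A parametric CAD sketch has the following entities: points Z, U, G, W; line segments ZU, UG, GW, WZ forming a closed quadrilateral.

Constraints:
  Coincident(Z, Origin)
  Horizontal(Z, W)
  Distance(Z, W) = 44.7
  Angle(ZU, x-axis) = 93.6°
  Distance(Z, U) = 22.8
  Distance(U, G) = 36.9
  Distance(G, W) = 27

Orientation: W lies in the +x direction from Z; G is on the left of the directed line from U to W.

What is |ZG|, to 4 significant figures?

43.52

Z is at the origin; Z and W share the same y with |ZW| = 44.7 and W in +x, so W = (44.7, 0). ZU runs at 93.6° with |ZU| = 22.8, so U = (-1.432, 22.76). G is determined by |UG| = 36.9 and |GW| = 27.0 together: it lies at the intersection of circle(U, 36.9) and circle(W, 27.0). With |UW| = 51.44, the foot of the radical line on UW is 31.87 from U and the perpendicular offset is √(36.9² − 31.87²) = 18.60. Taking the left-of-UW solution: G = (35.38, 25.34).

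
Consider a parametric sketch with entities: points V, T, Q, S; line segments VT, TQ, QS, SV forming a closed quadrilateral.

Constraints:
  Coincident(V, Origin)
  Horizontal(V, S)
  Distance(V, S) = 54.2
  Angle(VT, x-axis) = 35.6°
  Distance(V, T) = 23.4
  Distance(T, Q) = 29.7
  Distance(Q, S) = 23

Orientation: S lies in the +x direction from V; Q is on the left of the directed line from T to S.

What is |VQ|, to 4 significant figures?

52.37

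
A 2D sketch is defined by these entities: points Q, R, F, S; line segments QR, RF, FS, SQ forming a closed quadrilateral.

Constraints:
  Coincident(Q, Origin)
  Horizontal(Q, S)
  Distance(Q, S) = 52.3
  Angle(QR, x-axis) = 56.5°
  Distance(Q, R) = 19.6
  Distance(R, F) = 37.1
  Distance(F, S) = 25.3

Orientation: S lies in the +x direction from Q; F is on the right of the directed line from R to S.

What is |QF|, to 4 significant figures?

34.67

Checks: |RF| = 37.10 ✓; |FS| = 25.30 ✓.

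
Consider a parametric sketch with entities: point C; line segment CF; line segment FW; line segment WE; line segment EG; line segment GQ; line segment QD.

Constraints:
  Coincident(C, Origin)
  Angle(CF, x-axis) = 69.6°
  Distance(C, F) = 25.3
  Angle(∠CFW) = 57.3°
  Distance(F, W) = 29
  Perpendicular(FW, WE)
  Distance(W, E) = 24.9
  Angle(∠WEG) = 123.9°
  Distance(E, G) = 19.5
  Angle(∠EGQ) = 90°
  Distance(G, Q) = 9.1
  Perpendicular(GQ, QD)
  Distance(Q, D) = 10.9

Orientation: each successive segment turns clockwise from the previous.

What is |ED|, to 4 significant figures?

12.52

∠EGQ = 90.0° gives GQ at 70.80° from the x-axis; with |GQ| = 9.1, Q = (-9.104, 0.5786). GQ is perpendicular to QD, so QD runs at -19.20°; with |QD| = 10.9, D = (1.190, -3.006). Then |ED| = |D − E| = 12.52.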